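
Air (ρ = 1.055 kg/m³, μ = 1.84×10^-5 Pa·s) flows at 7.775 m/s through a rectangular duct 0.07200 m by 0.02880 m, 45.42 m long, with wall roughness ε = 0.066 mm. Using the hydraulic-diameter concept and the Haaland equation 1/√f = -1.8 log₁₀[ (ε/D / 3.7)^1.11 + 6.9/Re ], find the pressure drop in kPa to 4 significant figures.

ΔP ≈ 1.028 kPa

Hydraulic diameter D_h = 4A/P = 4·(0.072·0.0288)/(2·(0.072+0.0288)) = 0.008294/0.2016 = 0.04114 m.
Re = ρVD_h/μ = 1.055·7.775·0.04114/1.84e-05 = 1.834e+04.
ε/D_h = 6.6e-05/0.04114 = 0.0016; Haaland gives 1/√f = -1.8 log₁₀[0.000185+0.000376] = 5.852, so f = 0.0292.
ΔP = f(L/D_h)(ρV²/2) = 0.0292·45.42/0.04114·31.89 = 1028 Pa.
ΔP = 1.028 kPa.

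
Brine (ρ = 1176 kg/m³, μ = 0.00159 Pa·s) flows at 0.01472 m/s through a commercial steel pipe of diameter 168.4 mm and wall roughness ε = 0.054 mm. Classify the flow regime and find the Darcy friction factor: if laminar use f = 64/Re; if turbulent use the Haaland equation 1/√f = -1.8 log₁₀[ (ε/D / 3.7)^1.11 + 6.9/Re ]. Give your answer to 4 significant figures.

Re = ρVD/μ = 1176·0.01472·0.1684/0.00159 = 1833.
Re < 2300 → laminar, so f = 64/Re = 0.03491 (roughness is irrelevant in laminar flow).

f ≈ 0.03491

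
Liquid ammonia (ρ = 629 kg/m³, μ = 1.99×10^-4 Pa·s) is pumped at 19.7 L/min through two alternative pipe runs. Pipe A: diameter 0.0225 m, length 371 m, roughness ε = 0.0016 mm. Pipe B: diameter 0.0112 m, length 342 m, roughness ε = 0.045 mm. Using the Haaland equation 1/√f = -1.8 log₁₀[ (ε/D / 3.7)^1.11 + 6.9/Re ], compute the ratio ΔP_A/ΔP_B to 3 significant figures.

ΔP_A/ΔP_B ≈ 0.0228

Pipe A: V = Q/A = 0.0003283/0.0003976 = 0.8258 m/s; Re = 5.873e+04; ε/D = 7.11e-05; Haaland → f = 0.0202; ΔP_A = f(L/D)(ρV²/2) = 7.143e+04 Pa.
Pipe B: V = Q/A = 0.0003283/9.852e-05 = 3.333 m/s; Re = 1.18e+05; ε/D = 0.00402; Haaland → f = 0.02934; ΔP_B = f(L/D)(ρV²/2) = 3.13e+06 Pa.
ΔP_A/ΔP_B = 7.143e+04/3.13e+06 = 0.0228.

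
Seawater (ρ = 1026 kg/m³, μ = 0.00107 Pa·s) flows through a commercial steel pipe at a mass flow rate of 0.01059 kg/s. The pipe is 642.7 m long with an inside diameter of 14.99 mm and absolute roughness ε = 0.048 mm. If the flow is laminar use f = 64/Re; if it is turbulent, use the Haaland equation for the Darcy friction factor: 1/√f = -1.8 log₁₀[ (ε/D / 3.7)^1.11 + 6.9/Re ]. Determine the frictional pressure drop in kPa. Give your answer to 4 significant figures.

ΔP ≈ 5.728 kPa

A = πD²/4 = π(0.01499)²/4 = 0.0001765 m²; mean velocity V = ṁ/(ρA) = 0.01059/(1026 · 0.0001765) = 0.05849 m/s.
Reynolds number Re = ρVD/μ = 1026 · 0.05849 · 0.01499 / 0.00107 = 840.7.
Re < 2300 → laminar flow, so f = 64/Re = 64/840.7 = 0.07613 (the turbulent correlation is not needed).
Darcy-Weisbach: ΔP = f(L/D)(ρV²/2) = 0.07613·(642.7/0.01499)·(1026·0.05849²/2) = 0.07613·4.288e+04·1.755 = 5728 Pa.
ΔP = 5728 Pa = 5.728 kPa.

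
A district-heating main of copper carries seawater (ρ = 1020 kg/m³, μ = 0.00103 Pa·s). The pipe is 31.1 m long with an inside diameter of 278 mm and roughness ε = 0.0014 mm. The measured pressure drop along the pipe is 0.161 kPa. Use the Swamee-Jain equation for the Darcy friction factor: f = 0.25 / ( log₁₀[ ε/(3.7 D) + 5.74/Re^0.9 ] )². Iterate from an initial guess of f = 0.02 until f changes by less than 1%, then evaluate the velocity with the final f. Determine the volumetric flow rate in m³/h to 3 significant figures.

Q ≈ 87.7 m³/h

Rearranging Darcy-Weisbach: V = √(2·ΔP·D/(f·L·ρ)). With ε/D = 1.4e-06/0.278 = 5.04e-06, iterate starting from f = 0.02:
  f = 0.02 → V = √(2·161·0.278/(0.02·31.1·1020)) = 0.3756 m/s; Re = ρVD/μ = 1.034e+05; f → 0.01777
  f = 0.01777 → V = 0.3985 m/s; Re = 1.097e+05; f → 0.01755
  f = 0.01755 → V = 0.4009 m/s; Re = 1.104e+05; f → 0.01753
Converged (Δf/f < 1%). With the final f = 0.01753: V = √(2·161·0.278/(0.01753·31.1·1020)) = 0.4012 m/s.
Q = V·A = 0.4012·(π/4·0.278²) = 0.02435 m³/s = 87.7 m³/h.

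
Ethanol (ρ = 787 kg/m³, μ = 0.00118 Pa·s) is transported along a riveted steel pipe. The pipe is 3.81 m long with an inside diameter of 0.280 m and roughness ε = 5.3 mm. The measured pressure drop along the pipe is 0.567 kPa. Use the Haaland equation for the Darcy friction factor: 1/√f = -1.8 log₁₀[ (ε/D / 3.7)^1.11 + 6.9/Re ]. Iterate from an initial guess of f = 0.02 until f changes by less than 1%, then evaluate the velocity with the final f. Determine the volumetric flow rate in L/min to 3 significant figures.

Q ≈ 5500 L/min

Rearranging Darcy-Weisbach: V = √(2·ΔP·D/(f·L·ρ)). With ε/D = 0.0053/0.28 = 0.0189, iterate starting from f = 0.02:
  f = 0.02 → V = √(2·567·0.28/(0.02·3.81·787)) = 2.301 m/s; Re = ρVD/μ = 4.297e+05; f → 0.04781
  f = 0.04781 → V = 1.488 m/s; Re = 2.779e+05; f → 0.04786
Converged (Δf/f < 1%). With the final f = 0.04786: V = √(2·567·0.28/(0.04786·3.81·787)) = 1.487 m/s.
Q = V·A = 1.487·(π/4·0.28²) = 0.09159 m³/s = 5500 L/min.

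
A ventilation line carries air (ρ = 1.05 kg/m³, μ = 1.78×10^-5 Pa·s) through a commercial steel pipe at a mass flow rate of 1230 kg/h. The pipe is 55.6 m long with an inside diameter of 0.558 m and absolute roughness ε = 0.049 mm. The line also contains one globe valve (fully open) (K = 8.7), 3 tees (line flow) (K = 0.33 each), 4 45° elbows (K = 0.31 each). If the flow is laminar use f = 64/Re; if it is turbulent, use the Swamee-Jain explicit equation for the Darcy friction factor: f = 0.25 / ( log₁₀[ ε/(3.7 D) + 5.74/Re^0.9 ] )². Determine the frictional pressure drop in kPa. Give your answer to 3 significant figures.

ΔP ≈ 0.0122 kPa

ṁ = 1230 kg/h = 1230/3600 = 0.3417 kg/s.
A = πD²/4 = π(0.558)²/4 = 0.2445 m²; mean velocity V = ṁ/(ρA) = 0.3417/(1.05 · 0.2445) = 1.331 m/s.
Reynolds number Re = ρVD/μ = 1.05 · 1.331 · 0.558 / 1.78e-05 = 4.38e+04.
Re > 4000 → turbulent. Relative roughness ε/D = 4.9e-05/0.558 = 8.78e-05. Swamee-Jain: f = 0.25/(log₁₀[8.78e-05/3.7 + 5.74/4.38e+04^0.9])² = 0.25/(log₁₀[2.37e-05 + 0.000382])² = 0.25/(-3.392)² = 0.02173.
Total minor-loss coefficient ΣK = 1·8.7 + 3·0.33 + 4·0.31 = 10.9.
ΔP = [f·L/D + ΣK]·(ρV²/2) = [0.02173·55.6/0.558 + 10.9]·(1.05·1.331²/2) = [2.165 + 10.9]·0.9295 = 12.17 Pa.
ΔP = 12.17 Pa = 0.0122 kPa.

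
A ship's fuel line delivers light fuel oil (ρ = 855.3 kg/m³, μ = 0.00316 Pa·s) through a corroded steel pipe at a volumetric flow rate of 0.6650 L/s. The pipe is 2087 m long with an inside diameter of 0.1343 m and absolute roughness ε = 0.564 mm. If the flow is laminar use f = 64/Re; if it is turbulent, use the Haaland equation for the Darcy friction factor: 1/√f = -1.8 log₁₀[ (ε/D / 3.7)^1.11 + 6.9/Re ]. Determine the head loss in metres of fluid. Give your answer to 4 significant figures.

Q = 0.6650 L/s = 0.6650/1000 = 0.000665 m³/s.
Cross-sectional area A = πD²/4 = π(0.1343)²/4 = 0.01417 m²; mean velocity V = Q/A = 0.000665/0.01417 = 0.04694 m/s.
Reynolds number Re = ρVD/μ = 855.3 · 0.04694 · 0.1343 / 0.00316 = 1706.
Re < 2300 → laminar flow, so f = 64/Re = 64/1706 = 0.03751 (the turbulent correlation is not needed).
Darcy-Weisbach: ΔP = f(L/D)(ρV²/2) = 0.03751·(2087/0.1343)·(855.3·0.04694²/2) = 0.03751·1.554e+04·0.9424 = 549.3 Pa.
Head loss h_f = ΔP/(ρg) = 549.3/(855.3·9.81) = 0.06546 m.

h_f ≈ 0.06546 m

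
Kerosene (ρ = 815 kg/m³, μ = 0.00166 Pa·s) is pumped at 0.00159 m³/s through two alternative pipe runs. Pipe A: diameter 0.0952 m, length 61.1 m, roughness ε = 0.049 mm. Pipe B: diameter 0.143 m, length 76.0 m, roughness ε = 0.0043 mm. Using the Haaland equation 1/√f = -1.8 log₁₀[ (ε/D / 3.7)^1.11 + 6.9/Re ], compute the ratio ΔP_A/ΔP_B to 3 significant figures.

Pipe A: V = Q/A = 0.00159/0.007118 = 0.2234 m/s; Re = 1.044e+04; ε/D = 0.000515; Haaland → f = 0.03117; ΔP_A = f(L/D)(ρV²/2) = 406.8 Pa.
Pipe B: V = Q/A = 0.00159/0.01606 = 0.099 m/s; Re = 6951; ε/D = 3.01e-05; Haaland → f = 0.03424; ΔP_B = f(L/D)(ρV²/2) = 72.69 Pa.
ΔP_A/ΔP_B = 406.8/72.69 = 5.60.

ΔP_A/ΔP_B ≈ 5.60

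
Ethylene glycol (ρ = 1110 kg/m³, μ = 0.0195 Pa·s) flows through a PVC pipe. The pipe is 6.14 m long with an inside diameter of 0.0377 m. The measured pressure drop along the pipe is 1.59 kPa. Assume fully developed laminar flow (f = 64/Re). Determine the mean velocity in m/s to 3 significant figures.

For laminar flow, f = 64/Re with Re = ρVD/μ, so Darcy-Weisbach reduces to ΔP = 32μLV/D². Solving for V: V = ΔP·D²/(32μL) = 1590·(0.0377)²/(32·0.0195·6.14) = 0.5898 m/s.
Check: Re = ρVD/μ = 1110·0.5898·0.0377/0.0195 = 1266 < 2300, so the laminar assumption holds.

V ≈ 0.590 m/s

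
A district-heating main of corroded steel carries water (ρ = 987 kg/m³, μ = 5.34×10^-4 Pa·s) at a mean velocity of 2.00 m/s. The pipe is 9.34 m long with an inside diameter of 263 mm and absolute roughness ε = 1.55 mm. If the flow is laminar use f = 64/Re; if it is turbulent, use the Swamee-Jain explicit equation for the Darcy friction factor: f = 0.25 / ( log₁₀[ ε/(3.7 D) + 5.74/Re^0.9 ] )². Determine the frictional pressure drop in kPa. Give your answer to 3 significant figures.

ΔP ≈ 2.25 kPa

Reynolds number Re = ρVD/μ = 987 · 2 · 0.263 / 0.000534 = 9.722e+05.
Re > 4000 → turbulent. Relative roughness ε/D = 0.00155/0.263 = 0.00589. Swamee-Jain: f = 0.25/(log₁₀[0.00589/3.7 + 5.74/9.722e+05^0.9])² = 0.25/(log₁₀[0.00159 + 2.34e-05])² = 0.25/(-2.791)² = 0.03208.
Darcy-Weisbach: ΔP = f(L/D)(ρV²/2) = 0.03208·(9.34/0.263)·(987·2²/2) = 0.03208·35.51·1974 = 2249 Pa.
ΔP = 2249 Pa = 2.25 kPa.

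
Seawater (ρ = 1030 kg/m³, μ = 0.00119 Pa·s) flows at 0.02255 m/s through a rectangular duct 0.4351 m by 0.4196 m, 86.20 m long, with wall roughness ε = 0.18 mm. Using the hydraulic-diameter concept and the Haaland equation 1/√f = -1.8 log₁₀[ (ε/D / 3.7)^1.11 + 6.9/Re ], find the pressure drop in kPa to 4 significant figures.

Hydraulic diameter D_h = 4A/P = 4·(0.4351·0.4196)/(2·(0.4351+0.4196)) = 0.7303/1.709 = 0.4272 m.
Re = ρVD_h/μ = 1030·0.02255·0.4272/0.00119 = 8338.
ε/D_h = 0.00018/0.4272 = 0.000421; Haaland gives 1/√f = -1.8 log₁₀[4.19e-05+0.000828] = 5.509, so f = 0.03295.
ΔP = f(L/D_h)(ρV²/2) = 0.03295·86.2/0.4272·0.2619 = 1.741 Pa.
ΔP = 0.001741 kPa.

ΔP ≈ 0.001741 kPa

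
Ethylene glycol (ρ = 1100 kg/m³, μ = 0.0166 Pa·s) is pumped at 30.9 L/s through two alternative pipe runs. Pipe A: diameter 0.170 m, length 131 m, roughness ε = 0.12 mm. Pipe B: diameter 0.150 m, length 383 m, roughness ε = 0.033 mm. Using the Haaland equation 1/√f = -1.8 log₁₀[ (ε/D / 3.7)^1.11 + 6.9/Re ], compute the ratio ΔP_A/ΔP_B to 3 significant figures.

ΔP_A/ΔP_B ≈ 0.194

Pipe A: V = Q/A = 0.0309/0.0227 = 1.361 m/s; Re = 1.534e+04; ε/D = 0.000706; Haaland → f = 0.02868; ΔP_A = f(L/D)(ρV²/2) = 2.253e+04 Pa.
Pipe B: V = Q/A = 0.0309/0.01767 = 1.749 m/s; Re = 1.738e+04; ε/D = 0.00022; Haaland → f = 0.02702; ΔP_B = f(L/D)(ρV²/2) = 1.16e+05 Pa.
ΔP_A/ΔP_B = 2.253e+04/1.16e+05 = 0.194.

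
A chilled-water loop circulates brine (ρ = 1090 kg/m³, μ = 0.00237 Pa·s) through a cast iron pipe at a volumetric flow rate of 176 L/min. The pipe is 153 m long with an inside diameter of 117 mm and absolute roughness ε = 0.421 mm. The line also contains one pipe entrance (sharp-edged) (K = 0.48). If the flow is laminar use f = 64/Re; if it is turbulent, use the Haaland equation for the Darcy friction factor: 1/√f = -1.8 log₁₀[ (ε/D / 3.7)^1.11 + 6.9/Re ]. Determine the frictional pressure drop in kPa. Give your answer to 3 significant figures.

ΔP ≈ 1.80 kPa

Q = 176 L/min = 176/60000 = 0.002933 m³/s.
Cross-sectional area A = πD²/4 = π(0.117)²/4 = 0.01075 m²; mean velocity V = Q/A = 0.002933/0.01075 = 0.2728 m/s.
Reynolds number Re = ρVD/μ = 1090 · 0.2728 · 0.117 / 0.00237 = 1.468e+04.
Re > 4000 → turbulent. Relative roughness ε/D = 0.000421/0.117 = 0.0036. Haaland: 1/√f = -1.8 log₁₀[(0.0036/3.7)^1.11 + 6.9/1.468e+04] = -1.8 log₁₀[0.000453 + 0.00047] = 5.462, so f = 0.03352.
Total minor-loss coefficient ΣK = 1·0.48 = 0.48.
ΔP = [f·L/D + ΣK]·(ρV²/2) = [0.03352·153/0.117 + 0.48]·(1090·0.2728²/2) = [43.83 + 0.48]·40.57 = 1798 Pa.
ΔP = 1798 Pa = 1.80 kPa.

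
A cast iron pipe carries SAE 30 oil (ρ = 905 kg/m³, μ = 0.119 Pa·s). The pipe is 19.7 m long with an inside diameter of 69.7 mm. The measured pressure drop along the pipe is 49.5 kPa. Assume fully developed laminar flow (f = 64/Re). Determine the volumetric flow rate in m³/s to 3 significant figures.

Q ≈ 0.0122 m³/s

For laminar flow, f = 64/Re with Re = ρVD/μ, so Darcy-Weisbach reduces to ΔP = 32μLV/D². Solving for V: V = ΔP·D²/(32μL) = 4.95e+04·(0.0697)²/(32·0.119·19.7) = 3.206 m/s.
Check: Re = ρVD/μ = 905·3.206·0.0697/0.119 = 1699 < 2300, so the laminar assumption holds.
Q = V·A = 3.206·(π/4·0.0697²) = 0.01223 m³/s = 0.0122 m³/s.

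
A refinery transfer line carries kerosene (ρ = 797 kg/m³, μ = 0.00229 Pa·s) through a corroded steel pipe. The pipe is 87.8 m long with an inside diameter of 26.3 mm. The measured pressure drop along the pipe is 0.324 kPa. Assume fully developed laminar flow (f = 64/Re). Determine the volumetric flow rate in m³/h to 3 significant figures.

For laminar flow, f = 64/Re with Re = ρVD/μ, so Darcy-Weisbach reduces to ΔP = 32μLV/D². Solving for V: V = ΔP·D²/(32μL) = 324·(0.0263)²/(32·0.00229·87.8) = 0.03483 m/s.
Check: Re = ρVD/μ = 797·0.03483·0.0263/0.00229 = 318.8 < 2300, so the laminar assumption holds.
Q = V·A = 0.03483·(π/4·0.0263²) = 1.892e-05 m³/s = 0.0681 m³/h.

Q ≈ 0.0681 m³/h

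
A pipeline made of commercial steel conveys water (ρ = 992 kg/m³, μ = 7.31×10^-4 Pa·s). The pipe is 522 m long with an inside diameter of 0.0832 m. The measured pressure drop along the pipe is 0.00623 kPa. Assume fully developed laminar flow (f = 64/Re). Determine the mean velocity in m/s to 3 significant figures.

For laminar flow, f = 64/Re with Re = ρVD/μ, so Darcy-Weisbach reduces to ΔP = 32μLV/D². Solving for V: V = ΔP·D²/(32μL) = 6.23·(0.0832)²/(32·0.000731·522) = 0.003532 m/s.
Check: Re = ρVD/μ = 992·0.003532·0.0832/0.000731 = 398.8 < 2300, so the laminar assumption holds.

V ≈ 0.00353 m/s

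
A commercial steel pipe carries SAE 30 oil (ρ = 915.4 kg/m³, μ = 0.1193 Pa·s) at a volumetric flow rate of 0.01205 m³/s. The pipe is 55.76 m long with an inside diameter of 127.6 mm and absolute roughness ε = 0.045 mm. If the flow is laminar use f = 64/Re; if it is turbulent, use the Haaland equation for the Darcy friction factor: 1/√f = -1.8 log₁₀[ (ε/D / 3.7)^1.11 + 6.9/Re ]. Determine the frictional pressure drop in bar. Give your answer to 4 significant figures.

Cross-sectional area A = πD²/4 = π(0.1276)²/4 = 0.01279 m²; mean velocity V = Q/A = 0.01205/0.01279 = 0.9423 m/s.
Reynolds number Re = ρVD/μ = 915.4 · 0.9423 · 0.1276 / 0.119 = 922.6.
Re < 2300 → laminar flow, so f = 64/Re = 64/922.6 = 0.06937 (the turbulent correlation is not needed).
Darcy-Weisbach: ΔP = f(L/D)(ρV²/2) = 0.06937·(55.76/0.1276)·(915.4·0.9423²/2) = 0.06937·437·406.4 = 1.232e+04 Pa.
ΔP = 1.232e+04 Pa = 0.1232 bar.

ΔP ≈ 0.1232 bar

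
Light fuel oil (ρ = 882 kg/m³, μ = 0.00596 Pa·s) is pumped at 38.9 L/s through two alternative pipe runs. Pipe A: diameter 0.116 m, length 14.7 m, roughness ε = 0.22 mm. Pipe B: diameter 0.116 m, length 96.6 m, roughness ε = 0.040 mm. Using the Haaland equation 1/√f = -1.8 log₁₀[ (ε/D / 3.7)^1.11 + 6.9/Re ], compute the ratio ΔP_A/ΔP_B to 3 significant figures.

Pipe A: V = Q/A = 0.0389/0.01057 = 3.681 m/s; Re = 6.319e+04; ε/D = 0.0019; Haaland → f = 0.0255; ΔP_A = f(L/D)(ρV²/2) = 1.931e+04 Pa.
Pipe B: V = Q/A = 0.0389/0.01057 = 3.681 m/s; Re = 6.319e+04; ε/D = 0.000345; Haaland → f = 0.02087; ΔP_B = f(L/D)(ρV²/2) = 1.039e+05 Pa.
ΔP_A/ΔP_B = 1.931e+04/1.039e+05 = 0.186.

ΔP_A/ΔP_B ≈ 0.186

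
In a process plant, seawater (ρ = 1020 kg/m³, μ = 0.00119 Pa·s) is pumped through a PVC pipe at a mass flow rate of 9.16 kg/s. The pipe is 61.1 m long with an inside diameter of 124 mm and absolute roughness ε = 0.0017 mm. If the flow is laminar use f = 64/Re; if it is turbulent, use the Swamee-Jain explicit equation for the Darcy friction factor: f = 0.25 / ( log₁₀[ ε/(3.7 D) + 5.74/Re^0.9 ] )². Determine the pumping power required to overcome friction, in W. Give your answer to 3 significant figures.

P ≈ 23.5 W

A = πD²/4 = π(0.124)²/4 = 0.01208 m²; mean velocity V = ṁ/(ρA) = 9.16/(1020 · 0.01208) = 0.7436 m/s.
Reynolds number Re = ρVD/μ = 1020 · 0.7436 · 0.124 / 0.00119 = 7.904e+04.
Re > 4000 → turbulent. Relative roughness ε/D = 1.7e-06/0.124 = 1.37e-05. Swamee-Jain: f = 0.25/(log₁₀[1.37e-05/3.7 + 5.74/7.904e+04^0.9])² = 0.25/(log₁₀[3.71e-06 + 0.000224])² = 0.25/(-3.642)² = 0.01885.
Darcy-Weisbach: ΔP = f(L/D)(ρV²/2) = 0.01885·(61.1/0.124)·(1020·0.7436²/2) = 0.01885·492.7·282 = 2619 Pa.
Q = ṁ/ρ = 9.16/1020 = 0.00898 m³/s.
Pumping power P = QΔP = 0.00898·2619 = 23.52 W = 23.5 W.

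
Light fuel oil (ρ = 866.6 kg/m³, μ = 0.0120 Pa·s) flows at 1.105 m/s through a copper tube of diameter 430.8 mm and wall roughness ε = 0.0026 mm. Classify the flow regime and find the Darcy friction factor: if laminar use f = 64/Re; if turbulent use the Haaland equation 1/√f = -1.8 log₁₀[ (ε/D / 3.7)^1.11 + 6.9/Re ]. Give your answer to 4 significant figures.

f ≈ 0.02259

Re = ρVD/μ = 866.6·1.105·0.4308/0.012 = 3.438e+04.
Re > 4000 → turbulent. ε/D = 2.6e-06/0.4308 = 6.04e-06; Haaland: 1/√f = -1.8 log₁₀[3.77e-07 + 0.000201] = 6.654, so f = 0.02259.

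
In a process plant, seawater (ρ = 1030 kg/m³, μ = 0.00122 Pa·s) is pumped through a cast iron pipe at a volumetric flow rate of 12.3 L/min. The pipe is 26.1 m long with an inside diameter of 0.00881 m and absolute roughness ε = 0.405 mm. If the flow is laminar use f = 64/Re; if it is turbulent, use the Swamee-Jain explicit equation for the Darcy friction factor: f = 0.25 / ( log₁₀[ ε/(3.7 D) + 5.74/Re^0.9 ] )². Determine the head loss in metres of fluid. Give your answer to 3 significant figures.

Q = 12.3 L/min = 12.3/60000 = 0.000205 m³/s.
Cross-sectional area A = πD²/4 = π(0.00881)²/4 = 6.096e-05 m²; mean velocity V = Q/A = 0.000205/6.096e-05 = 3.363 m/s.
Reynolds number Re = ρVD/μ = 1030 · 3.363 · 0.00881 / 0.00122 = 2.501e+04.
Re > 4000 → turbulent. Relative roughness ε/D = 0.000405/0.00881 = 0.046. Swamee-Jain: f = 0.25/(log₁₀[0.046/3.7 + 5.74/2.501e+04^0.9])² = 0.25/(log₁₀[0.0124 + 0.000632])² = 0.25/(-1.884)² = 0.07042.
Darcy-Weisbach: ΔP = f(L/D)(ρV²/2) = 0.07042·(26.1/0.00881)·(1030·3.363²/2) = 0.07042·2963·5824 = 1.215e+06 Pa.
Head loss h_f = ΔP/(ρg) = 1.215e+06/(1030·9.81) = 120 m.

h_f ≈ 120 m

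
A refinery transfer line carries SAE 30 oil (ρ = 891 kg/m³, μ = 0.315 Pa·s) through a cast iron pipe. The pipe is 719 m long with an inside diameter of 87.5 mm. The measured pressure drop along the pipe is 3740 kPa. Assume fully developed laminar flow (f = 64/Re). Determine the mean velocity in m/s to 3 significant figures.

V ≈ 3.95 m/s

For laminar flow, f = 64/Re with Re = ρVD/μ, so Darcy-Weisbach reduces to ΔP = 32μLV/D². Solving for V: V = ΔP·D²/(32μL) = 3.74e+06·(0.0875)²/(32·0.315·719) = 3.951 m/s.
Check: Re = ρVD/μ = 891·3.951·0.0875/0.315 = 977.9 < 2300, so the laminar assumption holds.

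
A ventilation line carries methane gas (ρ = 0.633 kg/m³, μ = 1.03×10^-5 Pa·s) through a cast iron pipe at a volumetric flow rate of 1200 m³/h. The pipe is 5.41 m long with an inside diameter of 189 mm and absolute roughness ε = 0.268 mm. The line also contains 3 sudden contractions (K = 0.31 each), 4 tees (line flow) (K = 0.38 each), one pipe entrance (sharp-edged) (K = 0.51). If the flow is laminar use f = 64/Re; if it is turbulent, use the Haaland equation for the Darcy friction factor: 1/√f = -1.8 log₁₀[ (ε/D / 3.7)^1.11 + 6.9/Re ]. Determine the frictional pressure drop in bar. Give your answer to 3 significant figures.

ΔP ≈ 0.00161 bar

Q = 1200 m³/h = 1200/3600 = 0.3333 m³/s.
Cross-sectional area A = πD²/4 = π(0.189)²/4 = 0.02806 m²; mean velocity V = Q/A = 0.3333/0.02806 = 11.88 m/s.
Reynolds number Re = ρVD/μ = 0.633 · 11.88 · 0.189 / 1.03e-05 = 1.38e+05.
Re > 4000 → turbulent. Relative roughness ε/D = 0.000268/0.189 = 0.00142. Haaland: 1/√f = -1.8 log₁₀[(0.00142/3.7)^1.11 + 6.9/1.38e+05] = -1.8 log₁₀[0.000161 + 5e-05] = 6.615, so f = 0.02285.
Total minor-loss coefficient ΣK = 3·0.31 + 4·0.38 + 1·0.51 = 2.96.
ΔP = [f·L/D + ΣK]·(ρV²/2) = [0.02285·5.41/0.189 + 2.96]·(0.633·11.88²/2) = [0.6541 + 2.96]·44.68 = 161.5 Pa.
ΔP = 161.5 Pa = 0.00161 bar.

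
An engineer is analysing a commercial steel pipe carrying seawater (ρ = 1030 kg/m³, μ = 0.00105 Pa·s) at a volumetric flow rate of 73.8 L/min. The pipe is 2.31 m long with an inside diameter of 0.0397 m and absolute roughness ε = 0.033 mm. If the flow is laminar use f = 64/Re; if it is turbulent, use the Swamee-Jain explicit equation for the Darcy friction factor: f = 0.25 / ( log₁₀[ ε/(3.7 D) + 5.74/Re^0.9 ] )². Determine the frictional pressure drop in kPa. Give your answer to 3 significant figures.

Q = 73.8 L/min = 73.8/60000 = 0.00123 m³/s.
Cross-sectional area A = πD²/4 = π(0.0397)²/4 = 0.001238 m²; mean velocity V = Q/A = 0.00123/0.001238 = 0.9937 m/s.
Reynolds number Re = ρVD/μ = 1030 · 0.9937 · 0.0397 / 0.00105 = 3.87e+04.
Re > 4000 → turbulent. Relative roughness ε/D = 3.3e-05/0.0397 = 0.000831. Swamee-Jain: f = 0.25/(log₁₀[0.000831/3.7 + 5.74/3.87e+04^0.9])² = 0.25/(log₁₀[0.000225 + 0.000427])² = 0.25/(-3.186)² = 0.02463.
Darcy-Weisbach: ΔP = f(L/D)(ρV²/2) = 0.02463·(2.31/0.0397)·(1030·0.9937²/2) = 0.02463·58.19·508.5 = 728.6 Pa.
ΔP = 728.6 Pa = 0.729 kPa.

ΔP ≈ 0.729 kPa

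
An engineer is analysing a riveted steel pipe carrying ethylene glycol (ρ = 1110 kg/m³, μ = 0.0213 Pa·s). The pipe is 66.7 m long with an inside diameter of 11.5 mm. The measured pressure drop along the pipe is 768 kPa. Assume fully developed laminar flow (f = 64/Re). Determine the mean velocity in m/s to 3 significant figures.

V ≈ 2.23 m/s

For laminar flow, f = 64/Re with Re = ρVD/μ, so Darcy-Weisbach reduces to ΔP = 32μLV/D². Solving for V: V = ΔP·D²/(32μL) = 7.68e+05·(0.0115)²/(32·0.0213·66.7) = 2.234 m/s.
Check: Re = ρVD/μ = 1110·2.234·0.0115/0.0213 = 1339 < 2300, so the laminar assumption holds.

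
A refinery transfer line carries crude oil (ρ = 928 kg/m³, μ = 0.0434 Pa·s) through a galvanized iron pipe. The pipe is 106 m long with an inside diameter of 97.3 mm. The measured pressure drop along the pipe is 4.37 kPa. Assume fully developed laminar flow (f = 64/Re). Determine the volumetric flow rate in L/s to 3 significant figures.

Q ≈ 2.09 L/s

For laminar flow, f = 64/Re with Re = ρVD/μ, so Darcy-Weisbach reduces to ΔP = 32μLV/D². Solving for V: V = ΔP·D²/(32μL) = 4370·(0.0973)²/(32·0.0434·106) = 0.281 m/s.
Check: Re = ρVD/μ = 928·0.281·0.0973/0.0434 = 584.7 < 2300, so the laminar assumption holds.
Q = V·A = 0.281·(π/4·0.0973²) = 0.00209 m³/s = 2.09 L/s.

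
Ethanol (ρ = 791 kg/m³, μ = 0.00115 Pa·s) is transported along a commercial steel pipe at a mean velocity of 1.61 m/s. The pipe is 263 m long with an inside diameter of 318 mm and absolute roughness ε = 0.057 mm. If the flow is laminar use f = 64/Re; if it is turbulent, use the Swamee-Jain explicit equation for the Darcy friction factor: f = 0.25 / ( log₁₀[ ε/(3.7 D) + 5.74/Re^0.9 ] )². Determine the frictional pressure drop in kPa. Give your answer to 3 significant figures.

ΔP ≈ 13.4 kPa

Reynolds number Re = ρVD/μ = 791 · 1.61 · 0.318 / 0.00115 = 3.522e+05.
Re > 4000 → turbulent. Relative roughness ε/D = 5.7e-05/0.318 = 0.000179. Swamee-Jain: f = 0.25/(log₁₀[0.000179/3.7 + 5.74/3.522e+05^0.9])² = 0.25/(log₁₀[4.84e-05 + 5.85e-05])² = 0.25/(-3.971)² = 0.01585.
Darcy-Weisbach: ΔP = f(L/D)(ρV²/2) = 0.01585·(263/0.318)·(791·1.61²/2) = 0.01585·827·1025 = 1.344e+04 Pa.
ΔP = 1.344e+04 Pa = 13.4 kPa.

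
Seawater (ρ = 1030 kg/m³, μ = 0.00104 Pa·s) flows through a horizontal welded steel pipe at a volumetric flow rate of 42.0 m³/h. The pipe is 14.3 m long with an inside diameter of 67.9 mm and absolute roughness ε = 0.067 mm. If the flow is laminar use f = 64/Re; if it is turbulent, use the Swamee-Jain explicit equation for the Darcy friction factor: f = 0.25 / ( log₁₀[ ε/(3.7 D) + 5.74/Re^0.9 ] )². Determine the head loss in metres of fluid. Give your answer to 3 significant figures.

Q = 42.0 m³/h = 42.0/3600 = 0.01167 m³/s.
Cross-sectional area A = πD²/4 = π(0.0679)²/4 = 0.003621 m²; mean velocity V = Q/A = 0.01167/0.003621 = 3.222 m/s.
Reynolds number Re = ρVD/μ = 1030 · 3.222 · 0.0679 / 0.00104 = 2.167e+05.
Re > 4000 → turbulent. Relative roughness ε/D = 6.7e-05/0.0679 = 0.000987. Swamee-Jain: f = 0.25/(log₁₀[0.000987/3.7 + 5.74/2.167e+05^0.9])² = 0.25/(log₁₀[0.000267 + 9.05e-05])² = 0.25/(-3.447)² = 0.02104.
Darcy-Weisbach: ΔP = f(L/D)(ρV²/2) = 0.02104·(14.3/0.0679)·(1030·3.222²/2) = 0.02104·210.6·5346 = 2.369e+04 Pa.
Head loss h_f = ΔP/(ρg) = 2.369e+04/(1030·9.81) = 2.34 m.

h_f ≈ 2.34 m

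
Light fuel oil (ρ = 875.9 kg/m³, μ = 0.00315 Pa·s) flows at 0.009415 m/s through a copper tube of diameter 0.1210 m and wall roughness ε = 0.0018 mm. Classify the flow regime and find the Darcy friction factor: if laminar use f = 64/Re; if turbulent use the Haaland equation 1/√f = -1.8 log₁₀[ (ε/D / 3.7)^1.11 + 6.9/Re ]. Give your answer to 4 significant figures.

Re = ρVD/μ = 875.9·0.009415·0.121/0.00315 = 316.8.
Re < 2300 → laminar, so f = 64/Re = 0.202 (roughness is irrelevant in laminar flow).

f ≈ 0.2020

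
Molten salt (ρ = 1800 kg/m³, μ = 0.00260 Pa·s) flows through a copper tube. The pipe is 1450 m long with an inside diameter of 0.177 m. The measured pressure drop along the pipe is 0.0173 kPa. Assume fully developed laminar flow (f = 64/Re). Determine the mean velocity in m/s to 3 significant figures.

V ≈ 0.00449 m/s

For laminar flow, f = 64/Re with Re = ρVD/μ, so Darcy-Weisbach reduces to ΔP = 32μLV/D². Solving for V: V = ΔP·D²/(32μL) = 17.3·(0.177)²/(32·0.0026·1450) = 0.004493 m/s.
Check: Re = ρVD/μ = 1800·0.004493·0.177/0.0026 = 550.5 < 2300, so the laminar assumption holds.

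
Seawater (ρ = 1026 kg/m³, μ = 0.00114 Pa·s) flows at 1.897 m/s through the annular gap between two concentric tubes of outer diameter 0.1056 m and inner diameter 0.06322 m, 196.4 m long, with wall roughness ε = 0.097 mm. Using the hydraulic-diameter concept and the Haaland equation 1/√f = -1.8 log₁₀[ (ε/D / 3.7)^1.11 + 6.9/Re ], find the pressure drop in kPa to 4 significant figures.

ΔP ≈ 224.2 kPa

Hydraulic diameter D_h = 4A/P = D_o - D_i = 0.1056 - 0.06322 = 0.04238 m.
Re = ρVD_h/μ = 1026·1.897·0.04238/0.00114 = 7.236e+04.
ε/D_h = 9.7e-05/0.04238 = 0.00229; Haaland gives 1/√f = -1.8 log₁₀[0.000274+9.54e-05] = 6.178, so f = 0.0262.
ΔP = f(L/D_h)(ρV²/2) = 0.0262·196.4/0.04238·1846 = 2.242e+05 Pa.
ΔP = 224.2 kPa.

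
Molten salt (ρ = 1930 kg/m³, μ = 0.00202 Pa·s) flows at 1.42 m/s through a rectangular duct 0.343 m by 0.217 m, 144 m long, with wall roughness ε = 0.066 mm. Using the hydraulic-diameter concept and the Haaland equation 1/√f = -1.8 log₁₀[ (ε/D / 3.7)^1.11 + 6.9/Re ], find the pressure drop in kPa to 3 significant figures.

Hydraulic diameter D_h = 4A/P = 4·(0.343·0.217)/(2·(0.343+0.217)) = 0.2977/1.12 = 0.2658 m.
Re = ρVD_h/μ = 1930·1.42·0.2658/0.00202 = 3.607e+05.
ε/D_h = 6.6e-05/0.2658 = 0.000248; Haaland gives 1/√f = -1.8 log₁₀[2.33e-05+1.91e-05] = 7.87, so f = 0.01615.
ΔP = f(L/D_h)(ρV²/2) = 0.01615·144/0.2658·1946 = 1.702e+04 Pa.
ΔP = 17.0 kPa.

ΔP ≈ 17.0 kPa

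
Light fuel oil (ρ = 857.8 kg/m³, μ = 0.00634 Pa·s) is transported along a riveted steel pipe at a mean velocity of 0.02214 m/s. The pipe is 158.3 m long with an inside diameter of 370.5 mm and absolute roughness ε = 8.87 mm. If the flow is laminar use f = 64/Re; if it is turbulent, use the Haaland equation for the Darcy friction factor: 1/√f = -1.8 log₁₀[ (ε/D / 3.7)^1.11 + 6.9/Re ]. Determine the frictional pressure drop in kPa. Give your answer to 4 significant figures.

Reynolds number Re = ρVD/μ = 857.8 · 0.02214 · 0.3705 / 0.00634 = 1110.
Re < 2300 → laminar flow, so f = 64/Re = 64/1110 = 0.05767 (the turbulent correlation is not needed).
Darcy-Weisbach: ΔP = f(L/D)(ρV²/2) = 0.05767·(158.3/0.3705)·(857.8·0.02214²/2) = 0.05767·427.3·0.2102 = 5.18 Pa.
ΔP = 5.18 Pa = 0.005180 kPa.

ΔP ≈ 0.005180 kPa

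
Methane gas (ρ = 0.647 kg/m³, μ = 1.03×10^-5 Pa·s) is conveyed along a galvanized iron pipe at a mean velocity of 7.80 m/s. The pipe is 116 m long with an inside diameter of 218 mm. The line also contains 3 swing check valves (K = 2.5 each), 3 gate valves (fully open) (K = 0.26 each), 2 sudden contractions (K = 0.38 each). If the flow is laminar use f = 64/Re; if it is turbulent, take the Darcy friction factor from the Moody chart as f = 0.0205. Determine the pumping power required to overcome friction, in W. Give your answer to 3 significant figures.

Reynolds number Re = ρVD/μ = 0.647 · 7.8 · 0.218 / 1.03e-05 = 1.068e+05.
Re > 4000 → turbulent; use the Moody-chart value f = 0.0205.
Total minor-loss coefficient ΣK = 3·2.5 + 3·0.26 + 2·0.38 = 9.04.
ΔP = [f·L/D + ΣK]·(ρV²/2) = [0.0205·116/0.218 + 9.04]·(0.647·7.8²/2) = [10.91 + 9.04]·19.68 = 392.6 Pa.
Q = V·A = 7.8·0.03733 = 0.2911 m³/s.
Pumping power P = QΔP = 0.2911·392.6 = 114.3 W = 114 W.

P ≈ 114 W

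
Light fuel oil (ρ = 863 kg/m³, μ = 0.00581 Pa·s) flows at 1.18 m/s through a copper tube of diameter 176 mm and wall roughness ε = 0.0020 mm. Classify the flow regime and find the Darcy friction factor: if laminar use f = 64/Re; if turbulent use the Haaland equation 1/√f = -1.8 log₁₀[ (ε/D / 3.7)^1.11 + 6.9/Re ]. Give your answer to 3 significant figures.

f ≈ 0.0232

Re = ρVD/μ = 863·1.18·0.176/0.00581 = 3.085e+04.
Re > 4000 → turbulent. ε/D = 2e-06/0.176 = 1.14e-05; Haaland: 1/√f = -1.8 log₁₀[7.6e-07 + 0.000224] = 6.568, so f = 0.02318.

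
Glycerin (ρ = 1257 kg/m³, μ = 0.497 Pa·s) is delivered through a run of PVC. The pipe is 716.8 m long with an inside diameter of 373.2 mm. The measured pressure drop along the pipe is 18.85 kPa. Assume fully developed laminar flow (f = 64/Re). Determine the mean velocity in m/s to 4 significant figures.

For laminar flow, f = 64/Re with Re = ρVD/μ, so Darcy-Weisbach reduces to ΔP = 32μLV/D². Solving for V: V = ΔP·D²/(32μL) = 1.885e+04·(0.3732)²/(32·0.497·716.8) = 0.2303 m/s.
Check: Re = ρVD/μ = 1257·0.2303·0.3732/0.497 = 217.4 < 2300, so the laminar assumption holds.

V ≈ 0.2303 m/s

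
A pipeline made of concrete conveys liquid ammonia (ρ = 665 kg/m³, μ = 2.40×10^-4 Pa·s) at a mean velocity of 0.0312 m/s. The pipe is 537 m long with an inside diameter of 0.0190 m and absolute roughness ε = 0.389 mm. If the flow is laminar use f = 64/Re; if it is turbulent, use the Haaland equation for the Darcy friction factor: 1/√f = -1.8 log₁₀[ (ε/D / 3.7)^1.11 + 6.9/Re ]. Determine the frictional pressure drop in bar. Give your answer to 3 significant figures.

ΔP ≈ 0.00356 bar

Reynolds number Re = ρVD/μ = 665 · 0.0312 · 0.019 / 0.00024 = 1643.
Re < 2300 → laminar flow, so f = 64/Re = 64/1643 = 0.03896 (the turbulent correlation is not needed).
Darcy-Weisbach: ΔP = f(L/D)(ρV²/2) = 0.03896·(537/0.019)·(665·0.0312²/2) = 0.03896·2.826e+04·0.3237 = 356.4 Pa.
ΔP = 356.4 Pa = 0.00356 bar.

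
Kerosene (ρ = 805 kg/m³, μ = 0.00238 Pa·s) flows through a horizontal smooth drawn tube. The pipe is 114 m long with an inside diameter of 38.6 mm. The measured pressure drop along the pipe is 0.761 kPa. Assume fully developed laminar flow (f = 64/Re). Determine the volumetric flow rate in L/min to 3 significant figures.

Q ≈ 9.17 L/min

For laminar flow, f = 64/Re with Re = ρVD/μ, so Darcy-Weisbach reduces to ΔP = 32μLV/D². Solving for V: V = ΔP·D²/(32μL) = 761·(0.0386)²/(32·0.00238·114) = 0.1306 m/s.
Check: Re = ρVD/μ = 805·0.1306·0.0386/0.00238 = 1705 < 2300, so the laminar assumption holds.
Q = V·A = 0.1306·(π/4·0.0386²) = 0.0001528 m³/s = 9.17 L/min.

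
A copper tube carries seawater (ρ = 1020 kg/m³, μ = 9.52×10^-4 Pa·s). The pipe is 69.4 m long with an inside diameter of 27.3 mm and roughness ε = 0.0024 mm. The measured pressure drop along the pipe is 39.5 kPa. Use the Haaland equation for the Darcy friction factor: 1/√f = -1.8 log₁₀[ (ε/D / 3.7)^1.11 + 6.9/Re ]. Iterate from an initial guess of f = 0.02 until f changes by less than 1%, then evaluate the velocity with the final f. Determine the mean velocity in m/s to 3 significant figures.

V ≈ 1.15 m/s

Rearranging Darcy-Weisbach: V = √(2·ΔP·D/(f·L·ρ)). With ε/D = 2.4e-06/0.0273 = 8.79e-05, iterate starting from f = 0.02:
  f = 0.02 → V = √(2·3.95e+04·0.0273/(0.02·69.4·1020)) = 1.234 m/s; Re = ρVD/μ = 3.61e+04; f → 0.02252
  f = 0.02252 → V = 1.163 m/s; Re = 3.402e+04; f → 0.02282
  f = 0.02282 → V = 1.155 m/s; Re = 3.38e+04; f → 0.02286
Converged (Δf/f < 1%). With the final f = 0.02286: V = √(2·3.95e+04·0.0273/(0.02286·69.4·1020)) = 1.155 m/s.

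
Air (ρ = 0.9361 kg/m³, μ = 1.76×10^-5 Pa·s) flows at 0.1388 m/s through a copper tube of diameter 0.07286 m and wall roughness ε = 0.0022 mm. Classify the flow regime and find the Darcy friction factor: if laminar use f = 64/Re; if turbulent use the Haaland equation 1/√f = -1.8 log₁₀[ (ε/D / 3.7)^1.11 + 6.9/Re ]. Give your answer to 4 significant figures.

Re = ρVD/μ = 0.9361·0.1388·0.07286/1.76e-05 = 537.9.
Re < 2300 → laminar, so f = 64/Re = 0.119 (roughness is irrelevant in laminar flow).

f ≈ 0.1190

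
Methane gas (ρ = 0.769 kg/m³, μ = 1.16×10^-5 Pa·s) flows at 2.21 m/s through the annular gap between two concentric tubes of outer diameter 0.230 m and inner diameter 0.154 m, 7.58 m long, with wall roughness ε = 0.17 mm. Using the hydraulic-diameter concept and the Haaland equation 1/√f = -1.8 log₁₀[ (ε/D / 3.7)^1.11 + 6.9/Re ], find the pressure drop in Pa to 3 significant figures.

Hydraulic diameter D_h = 4A/P = D_o - D_i = 0.23 - 0.154 = 0.076 m.
Re = ρVD_h/μ = 0.769·2.21·0.076/1.16e-05 = 1.113e+04.
ε/D_h = 0.00017/0.076 = 0.00224; Haaland gives 1/√f = -1.8 log₁₀[0.000268+0.00062] = 5.494, so f = 0.03314.
ΔP = f(L/D_h)(ρV²/2) = 0.03314·7.58/0.076·1.878 = 6.206 Pa.

ΔP ≈ 6.21 Pa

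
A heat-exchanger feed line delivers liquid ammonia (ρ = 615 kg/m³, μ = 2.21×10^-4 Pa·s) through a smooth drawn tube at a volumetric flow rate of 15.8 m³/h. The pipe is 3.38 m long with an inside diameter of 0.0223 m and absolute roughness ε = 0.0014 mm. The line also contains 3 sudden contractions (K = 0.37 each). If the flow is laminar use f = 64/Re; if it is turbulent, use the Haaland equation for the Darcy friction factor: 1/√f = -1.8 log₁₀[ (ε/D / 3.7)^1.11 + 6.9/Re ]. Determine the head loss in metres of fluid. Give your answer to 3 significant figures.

Q = 15.8 m³/h = 15.8/3600 = 0.004389 m³/s.
Cross-sectional area A = πD²/4 = π(0.0223)²/4 = 0.0003906 m²; mean velocity V = Q/A = 0.004389/0.0003906 = 11.24 m/s.
Reynolds number Re = ρVD/μ = 615 · 11.24 · 0.0223 / 0.000221 = 6.973e+05.
Re > 4000 → turbulent. Relative roughness ε/D = 1.4e-06/0.0223 = 6.28e-05. Haaland: 1/√f = -1.8 log₁₀[(6.28e-05/3.7)^1.11 + 6.9/6.973e+05] = -1.8 log₁₀[5.07e-06 + 9.89e-06] = 8.685, so f = 0.01326.
Total minor-loss coefficient ΣK = 3·0.37 = 1.11.
ΔP = [f·L/D + ΣK]·(ρV²/2) = [0.01326·3.38/0.0223 + 1.11]·(615·11.24²/2) = [2.009 + 1.11]·3.883e+04 = 1.211e+05 Pa.
Head loss h_f = ΔP/(ρg) = 1.211e+05/(615·9.81) = 20.1 m.

h_f ≈ 20.1 m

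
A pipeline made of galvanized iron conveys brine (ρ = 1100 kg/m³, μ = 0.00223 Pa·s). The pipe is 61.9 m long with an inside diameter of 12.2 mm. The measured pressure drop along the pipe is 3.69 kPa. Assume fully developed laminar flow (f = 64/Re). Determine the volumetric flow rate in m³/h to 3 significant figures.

Q ≈ 0.0523 m³/h

For laminar flow, f = 64/Re with Re = ρVD/μ, so Darcy-Weisbach reduces to ΔP = 32μLV/D². Solving for V: V = ΔP·D²/(32μL) = 3690·(0.0122)²/(32·0.00223·61.9) = 0.1243 m/s.
Check: Re = ρVD/μ = 1100·0.1243·0.0122/0.00223 = 748.3 < 2300, so the laminar assumption holds.
Q = V·A = 0.1243·(π/4·0.0122²) = 1.453e-05 m³/s = 0.0523 m³/h.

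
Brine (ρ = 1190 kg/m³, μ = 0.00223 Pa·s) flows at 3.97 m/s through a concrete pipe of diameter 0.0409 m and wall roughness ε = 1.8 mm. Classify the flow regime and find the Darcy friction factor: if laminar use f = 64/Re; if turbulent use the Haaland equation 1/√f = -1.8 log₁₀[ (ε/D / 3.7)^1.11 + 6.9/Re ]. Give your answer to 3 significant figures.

f ≈ 0.0679

Re = ρVD/μ = 1190·3.97·0.0409/0.00223 = 8.665e+04.
Re > 4000 → turbulent. ε/D = 0.0018/0.0409 = 0.044; Haaland: 1/√f = -1.8 log₁₀[0.00731 + 7.96e-05] = 3.837, so f = 0.06792.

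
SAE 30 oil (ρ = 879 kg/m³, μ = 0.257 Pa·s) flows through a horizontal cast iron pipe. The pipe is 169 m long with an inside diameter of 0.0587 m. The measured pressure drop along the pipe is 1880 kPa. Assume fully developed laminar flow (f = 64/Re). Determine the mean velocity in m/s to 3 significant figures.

For laminar flow, f = 64/Re with Re = ρVD/μ, so Darcy-Weisbach reduces to ΔP = 32μLV/D². Solving for V: V = ΔP·D²/(32μL) = 1.88e+06·(0.0587)²/(32·0.257·169) = 4.661 m/s.
Check: Re = ρVD/μ = 879·4.661·0.0587/0.257 = 935.7 < 2300, so the laminar assumption holds.

V ≈ 4.66 m/s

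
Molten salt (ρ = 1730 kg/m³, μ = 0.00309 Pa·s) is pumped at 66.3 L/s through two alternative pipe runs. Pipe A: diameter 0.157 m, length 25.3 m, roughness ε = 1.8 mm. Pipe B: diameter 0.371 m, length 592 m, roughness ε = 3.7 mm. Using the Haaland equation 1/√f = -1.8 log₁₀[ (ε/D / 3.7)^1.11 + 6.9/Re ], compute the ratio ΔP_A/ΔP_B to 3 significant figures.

ΔP_A/ΔP_B ≈ 3.28

Pipe A: V = Q/A = 0.0663/0.01936 = 3.425 m/s; Re = 3.01e+05; ε/D = 0.0115; Haaland → f = 0.03997; ΔP_A = f(L/D)(ρV²/2) = 6.535e+04 Pa.
Pipe B: V = Q/A = 0.0663/0.1081 = 0.6133 m/s; Re = 1.274e+05; ε/D = 0.00997; Haaland → f = 0.03839; ΔP_B = f(L/D)(ρV²/2) = 1.993e+04 Pa.
ΔP_A/ΔP_B = 6.535e+04/1.993e+04 = 3.28.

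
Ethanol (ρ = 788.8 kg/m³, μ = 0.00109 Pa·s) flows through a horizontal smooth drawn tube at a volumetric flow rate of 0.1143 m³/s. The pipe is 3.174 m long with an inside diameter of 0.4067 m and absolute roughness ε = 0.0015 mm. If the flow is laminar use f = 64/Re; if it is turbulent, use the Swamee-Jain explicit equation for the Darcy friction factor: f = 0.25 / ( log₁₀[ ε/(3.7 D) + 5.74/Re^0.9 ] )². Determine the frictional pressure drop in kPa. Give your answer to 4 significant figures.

ΔP ≈ 0.03531 kPa

Cross-sectional area A = πD²/4 = π(0.4067)²/4 = 0.1299 m²; mean velocity V = Q/A = 0.1143/0.1299 = 0.8798 m/s.
Reynolds number Re = ρVD/μ = 788.8 · 0.8798 · 0.4067 / 0.00109 = 2.59e+05.
Re > 4000 → turbulent. Relative roughness ε/D = 1.5e-06/0.4067 = 3.69e-06. Swamee-Jain: f = 0.25/(log₁₀[3.69e-06/3.7 + 5.74/2.59e+05^0.9])² = 0.25/(log₁₀[9.97e-07 + 7.71e-05])² = 0.25/(-4.107)² = 0.01482.
Darcy-Weisbach: ΔP = f(L/D)(ρV²/2) = 0.01482·(3.174/0.4067)·(788.8·0.8798²/2) = 0.01482·7.804·305.3 = 35.31 Pa.
ΔP = 35.31 Pa = 0.03531 kPa.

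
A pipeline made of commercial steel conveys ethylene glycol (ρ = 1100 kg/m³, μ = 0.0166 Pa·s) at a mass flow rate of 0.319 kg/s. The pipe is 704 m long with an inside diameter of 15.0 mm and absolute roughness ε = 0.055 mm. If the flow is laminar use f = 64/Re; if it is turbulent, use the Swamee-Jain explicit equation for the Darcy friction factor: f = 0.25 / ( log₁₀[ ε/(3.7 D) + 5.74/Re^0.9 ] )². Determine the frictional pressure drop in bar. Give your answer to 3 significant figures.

ΔP ≈ 27.3 bar

A = πD²/4 = π(0.015)²/4 = 0.0001767 m²; mean velocity V = ṁ/(ρA) = 0.319/(1100 · 0.0001767) = 1.641 m/s.
Reynolds number Re = ρVD/μ = 1100 · 1.641 · 0.015 / 0.0166 = 1631.
Re < 2300 → laminar flow, so f = 64/Re = 64/1631 = 0.03924 (the turbulent correlation is not needed).
Darcy-Weisbach: ΔP = f(L/D)(ρV²/2) = 0.03924·(704/0.015)·(1100·1.641²/2) = 0.03924·4.693e+04·1481 = 2.728e+06 Pa.
ΔP = 2.728e+06 Pa = 27.3 bar.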